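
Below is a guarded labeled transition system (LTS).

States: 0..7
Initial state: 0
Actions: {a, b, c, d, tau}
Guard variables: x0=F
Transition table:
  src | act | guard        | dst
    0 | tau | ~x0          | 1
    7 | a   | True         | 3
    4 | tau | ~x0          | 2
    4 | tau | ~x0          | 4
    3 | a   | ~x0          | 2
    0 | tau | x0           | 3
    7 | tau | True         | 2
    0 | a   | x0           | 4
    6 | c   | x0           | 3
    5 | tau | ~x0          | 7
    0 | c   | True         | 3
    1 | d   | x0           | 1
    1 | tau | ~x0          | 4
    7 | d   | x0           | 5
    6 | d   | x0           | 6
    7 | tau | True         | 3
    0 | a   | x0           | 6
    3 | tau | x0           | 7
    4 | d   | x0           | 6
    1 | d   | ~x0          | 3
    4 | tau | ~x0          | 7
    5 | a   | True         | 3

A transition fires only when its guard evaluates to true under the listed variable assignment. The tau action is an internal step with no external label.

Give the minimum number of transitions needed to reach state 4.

Answer: 2

Analysis:
BFS to 4:
  L0 = {0}
  L1 = {1,3}
  L2 = {2,4}
depth(4)=2, e.g. tau·tau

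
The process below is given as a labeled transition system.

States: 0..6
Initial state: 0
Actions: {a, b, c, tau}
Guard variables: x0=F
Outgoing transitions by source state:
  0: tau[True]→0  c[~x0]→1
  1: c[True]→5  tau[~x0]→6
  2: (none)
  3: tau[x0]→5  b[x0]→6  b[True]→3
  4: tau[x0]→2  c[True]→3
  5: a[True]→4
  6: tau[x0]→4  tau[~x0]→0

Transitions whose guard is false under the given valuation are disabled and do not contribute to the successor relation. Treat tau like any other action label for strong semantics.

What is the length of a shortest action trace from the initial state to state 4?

Breadth-first toward 4:
  L0 = {0}
  L1 = {1}
  L2 = {5,6}
  L3 = {4}
depth(4)=3, e.g. c·c·a

Answer: 3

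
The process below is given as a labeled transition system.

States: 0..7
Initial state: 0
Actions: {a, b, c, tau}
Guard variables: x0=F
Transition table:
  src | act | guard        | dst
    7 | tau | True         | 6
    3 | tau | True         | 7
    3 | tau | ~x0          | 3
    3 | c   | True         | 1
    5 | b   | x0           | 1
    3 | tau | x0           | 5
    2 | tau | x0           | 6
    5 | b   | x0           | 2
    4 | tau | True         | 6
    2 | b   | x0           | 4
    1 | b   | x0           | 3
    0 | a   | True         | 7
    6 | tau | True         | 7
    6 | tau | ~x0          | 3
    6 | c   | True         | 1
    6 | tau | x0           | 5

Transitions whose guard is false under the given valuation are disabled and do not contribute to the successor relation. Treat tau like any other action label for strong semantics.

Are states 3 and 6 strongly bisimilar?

Refine partition for ~:
  P[0] = {{0,1,2,3,4,5,6,7}}
  P[1] = {{0},{1,2,5},{3,6},{4,7}}
Fixed point at round 2; 4 class(es).
3∈{3,6}, 6∈{3,6}

Answer: BISIMILAR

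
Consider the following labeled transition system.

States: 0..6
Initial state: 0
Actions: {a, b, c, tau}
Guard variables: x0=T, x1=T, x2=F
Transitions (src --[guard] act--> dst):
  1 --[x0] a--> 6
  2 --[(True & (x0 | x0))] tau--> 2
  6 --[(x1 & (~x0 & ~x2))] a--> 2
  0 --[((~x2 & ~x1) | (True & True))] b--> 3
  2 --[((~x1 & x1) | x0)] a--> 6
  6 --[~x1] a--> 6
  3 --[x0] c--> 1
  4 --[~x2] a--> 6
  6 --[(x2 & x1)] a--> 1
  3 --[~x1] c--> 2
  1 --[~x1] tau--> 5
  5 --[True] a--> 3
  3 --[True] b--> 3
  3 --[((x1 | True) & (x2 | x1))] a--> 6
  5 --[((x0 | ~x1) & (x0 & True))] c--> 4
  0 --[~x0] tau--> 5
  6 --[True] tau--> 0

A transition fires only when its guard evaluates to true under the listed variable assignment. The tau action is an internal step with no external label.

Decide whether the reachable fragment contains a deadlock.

Reach set: {0,1,3,6}
  0: b→3  [deg 1]
  1: a→6  [deg 1]
  3: a→6  b→3  c→1  [deg 3]
  6: tau→0  [deg 1]

Answer: DEADLOCK-FREE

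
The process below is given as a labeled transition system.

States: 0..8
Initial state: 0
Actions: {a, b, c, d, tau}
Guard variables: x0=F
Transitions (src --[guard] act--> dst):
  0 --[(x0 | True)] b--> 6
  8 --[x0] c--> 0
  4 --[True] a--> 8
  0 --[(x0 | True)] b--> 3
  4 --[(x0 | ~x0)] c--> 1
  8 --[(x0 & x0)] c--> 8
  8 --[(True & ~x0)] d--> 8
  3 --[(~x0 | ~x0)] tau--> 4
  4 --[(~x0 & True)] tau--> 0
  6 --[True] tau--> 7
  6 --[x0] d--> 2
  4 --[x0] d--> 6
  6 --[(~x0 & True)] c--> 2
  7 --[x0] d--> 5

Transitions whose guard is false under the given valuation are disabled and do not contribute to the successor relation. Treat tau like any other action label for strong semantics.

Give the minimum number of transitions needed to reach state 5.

Breadth-first toward 5:
  depth 0: {0}
  depth 1: {3,6}
  depth 2: {2,4,7}
  depth 3: {1,8}
5 never appears.

Answer: UNREACHABLE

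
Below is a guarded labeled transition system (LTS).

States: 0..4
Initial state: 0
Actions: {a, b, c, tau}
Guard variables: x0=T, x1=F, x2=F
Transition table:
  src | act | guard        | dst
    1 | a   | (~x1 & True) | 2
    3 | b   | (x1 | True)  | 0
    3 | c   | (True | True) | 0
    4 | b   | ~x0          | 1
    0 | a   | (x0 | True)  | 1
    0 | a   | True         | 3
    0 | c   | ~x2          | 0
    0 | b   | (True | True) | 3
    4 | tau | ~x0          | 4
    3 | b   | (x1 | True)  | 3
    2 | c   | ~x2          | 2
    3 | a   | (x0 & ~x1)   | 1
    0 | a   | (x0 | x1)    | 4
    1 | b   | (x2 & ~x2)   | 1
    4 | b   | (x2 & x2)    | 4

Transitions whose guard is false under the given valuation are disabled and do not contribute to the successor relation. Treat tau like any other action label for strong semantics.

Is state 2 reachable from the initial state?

Answer: REACHABLE

Working:
Guard filter leaves 11 enabled edge(s).
depth 0: {0}
depth 1: {1,3,4}  total {0,1,3,4}
depth 2: {2}  total {0,1,2,3,4}
Reach set: {0,1,2,3,4}
witness 2: a·a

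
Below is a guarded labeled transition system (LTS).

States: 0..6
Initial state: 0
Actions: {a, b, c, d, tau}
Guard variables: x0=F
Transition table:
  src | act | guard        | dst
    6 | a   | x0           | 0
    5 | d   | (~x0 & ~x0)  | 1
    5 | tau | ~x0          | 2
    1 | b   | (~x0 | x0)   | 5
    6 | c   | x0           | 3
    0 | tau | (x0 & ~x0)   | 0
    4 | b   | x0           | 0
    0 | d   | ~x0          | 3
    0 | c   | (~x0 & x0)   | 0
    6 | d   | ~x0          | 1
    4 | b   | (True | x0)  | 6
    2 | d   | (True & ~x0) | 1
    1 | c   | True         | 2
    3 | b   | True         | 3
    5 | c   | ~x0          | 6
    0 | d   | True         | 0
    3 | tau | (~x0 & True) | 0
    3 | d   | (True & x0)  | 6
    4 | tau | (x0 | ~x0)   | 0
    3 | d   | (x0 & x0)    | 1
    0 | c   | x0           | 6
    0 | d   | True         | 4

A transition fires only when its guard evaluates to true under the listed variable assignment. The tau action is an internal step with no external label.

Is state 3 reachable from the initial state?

14 transition(s) survive guard evaluation.
depth 0: {0}
depth 1: {3,4}  now seen {0,3,4}
depth 2: {6}  now seen {0,3,4,6}
depth 3: {1}  now seen {0,1,3,4,6}
depth 4: {2,5}  now seen {0,1,2,3,4,5,6}
Reachable = {0,1,2,3,4,5,6}
trace reaching 3: d

Answer: REACHABLE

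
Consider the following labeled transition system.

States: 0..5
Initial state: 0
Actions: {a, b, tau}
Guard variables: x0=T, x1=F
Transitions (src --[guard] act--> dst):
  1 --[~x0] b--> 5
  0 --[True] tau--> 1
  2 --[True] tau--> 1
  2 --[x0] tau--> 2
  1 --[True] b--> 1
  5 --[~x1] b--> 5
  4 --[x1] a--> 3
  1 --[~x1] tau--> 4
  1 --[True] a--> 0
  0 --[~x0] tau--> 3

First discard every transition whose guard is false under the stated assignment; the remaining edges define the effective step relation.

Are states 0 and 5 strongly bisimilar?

Answer: NOT BISIMILAR

Analysis:
Bisimulation quotient by refinement:
  P[0] = {{0,1,2,3,4,5}}
  P[1] = {{0,2},{1},{3,4},{5}}
  P[2] = {{0},{1},{2},{3,4},{5}}
5 equivalence class(es) (converged in 3)
class of 0: {0}; class of 5: {5}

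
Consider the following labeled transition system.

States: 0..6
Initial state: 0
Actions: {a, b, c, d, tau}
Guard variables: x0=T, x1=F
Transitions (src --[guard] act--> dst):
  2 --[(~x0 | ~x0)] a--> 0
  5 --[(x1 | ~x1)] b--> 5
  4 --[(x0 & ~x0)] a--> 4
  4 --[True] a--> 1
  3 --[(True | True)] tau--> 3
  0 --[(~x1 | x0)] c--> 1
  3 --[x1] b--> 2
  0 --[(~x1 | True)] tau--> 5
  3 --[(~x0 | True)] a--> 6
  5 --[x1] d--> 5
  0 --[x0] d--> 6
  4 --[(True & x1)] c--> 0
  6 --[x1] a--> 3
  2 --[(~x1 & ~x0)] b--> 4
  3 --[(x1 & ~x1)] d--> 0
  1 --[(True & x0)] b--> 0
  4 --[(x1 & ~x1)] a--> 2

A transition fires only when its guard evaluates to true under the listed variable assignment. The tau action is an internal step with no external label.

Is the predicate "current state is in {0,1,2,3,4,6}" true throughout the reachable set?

Answer: INVARIANT VIOLATED at state 5

Trace:
Allowed set {0,1,2,3,4,6}
Reachable = {0,1,5,6}
  0: safe
  1: safe
  5: VIOLATES
  6: safe
reach 5 via tau — violates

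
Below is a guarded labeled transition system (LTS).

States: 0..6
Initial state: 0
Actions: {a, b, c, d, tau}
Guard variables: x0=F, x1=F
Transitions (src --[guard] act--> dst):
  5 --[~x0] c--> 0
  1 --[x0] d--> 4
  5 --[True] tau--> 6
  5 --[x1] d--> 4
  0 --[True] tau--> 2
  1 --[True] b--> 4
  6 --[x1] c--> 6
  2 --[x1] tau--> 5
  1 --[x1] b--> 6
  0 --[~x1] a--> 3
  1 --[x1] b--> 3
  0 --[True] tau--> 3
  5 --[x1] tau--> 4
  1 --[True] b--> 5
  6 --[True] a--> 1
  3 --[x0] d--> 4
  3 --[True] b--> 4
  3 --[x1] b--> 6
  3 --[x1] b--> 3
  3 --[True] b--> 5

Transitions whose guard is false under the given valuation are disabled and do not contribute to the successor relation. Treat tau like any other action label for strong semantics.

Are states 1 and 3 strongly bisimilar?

Refine partition for ~:
  π0 = {{0,1,2,3,4,5,6}}
  π1 = {{0},{1,3},{2,4},{5},{6}}
Fixed point at round 2; 5 class(es).
class of 1: {1,3}; class of 3: {1,3}

Answer: BISIMILAR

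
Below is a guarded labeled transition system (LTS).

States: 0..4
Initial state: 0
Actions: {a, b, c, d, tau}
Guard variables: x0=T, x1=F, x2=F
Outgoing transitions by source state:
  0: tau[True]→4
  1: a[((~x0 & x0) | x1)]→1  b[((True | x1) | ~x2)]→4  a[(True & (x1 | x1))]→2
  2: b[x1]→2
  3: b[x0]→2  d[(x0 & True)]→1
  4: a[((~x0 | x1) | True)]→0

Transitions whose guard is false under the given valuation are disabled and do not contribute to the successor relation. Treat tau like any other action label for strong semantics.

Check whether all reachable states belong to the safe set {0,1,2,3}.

Answer: INVARIANT VIOLATED at state 4

Analysis:
Inv-set: {0,1,2,3}
R = {0,4}
  0: ✓
  4: outside
counterexample path to 4: tau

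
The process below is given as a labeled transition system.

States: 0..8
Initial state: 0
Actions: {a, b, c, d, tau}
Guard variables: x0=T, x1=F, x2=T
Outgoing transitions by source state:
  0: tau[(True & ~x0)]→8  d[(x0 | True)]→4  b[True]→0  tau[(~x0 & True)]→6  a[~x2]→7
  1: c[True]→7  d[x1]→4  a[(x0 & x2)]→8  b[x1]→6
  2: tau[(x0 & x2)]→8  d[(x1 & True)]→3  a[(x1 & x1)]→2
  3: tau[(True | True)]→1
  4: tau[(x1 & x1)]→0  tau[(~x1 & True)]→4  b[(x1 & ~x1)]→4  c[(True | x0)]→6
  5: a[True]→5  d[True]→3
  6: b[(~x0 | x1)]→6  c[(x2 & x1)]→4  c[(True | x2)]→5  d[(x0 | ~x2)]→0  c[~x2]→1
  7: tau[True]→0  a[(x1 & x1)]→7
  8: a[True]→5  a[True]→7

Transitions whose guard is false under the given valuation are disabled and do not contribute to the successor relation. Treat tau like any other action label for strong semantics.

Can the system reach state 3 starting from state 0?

Answer: REACHABLE

Trace:
Guard filter leaves 15 enabled edge(s).
depth 0: {0}
depth 1: {4}  cumulative {0,4}
depth 2: {6}  cumulative {0,4,6}
depth 3: {5}  cumulative {0,4,5,6}
depth 4: {3}  cumulative {0,3,4,5,6}
depth 5: {1}  cumulative {0,1,3,4,5,6}
depth 6: {7,8}  cumulative {0,1,3,4,5,6,7,8}
R = {0,1,3,4,5,6,7,8}
witness 3: d·c·c·d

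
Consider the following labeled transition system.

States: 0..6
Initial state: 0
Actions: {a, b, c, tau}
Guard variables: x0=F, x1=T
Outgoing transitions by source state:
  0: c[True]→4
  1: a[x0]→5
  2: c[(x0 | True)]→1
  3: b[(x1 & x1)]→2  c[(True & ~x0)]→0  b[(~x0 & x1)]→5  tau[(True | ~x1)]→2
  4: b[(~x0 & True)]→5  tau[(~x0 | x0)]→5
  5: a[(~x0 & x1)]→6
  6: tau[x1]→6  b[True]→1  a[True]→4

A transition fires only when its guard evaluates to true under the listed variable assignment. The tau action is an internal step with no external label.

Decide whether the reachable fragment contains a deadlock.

Answer: DEADLOCK at state 1

Analysis:
Reach set: {0,1,4,5,6}
  0: c→4  [1 out]
  1: ∅  [no exit]
  4: b→5  tau→5  [2 out]
  5: a→6  [1 out]
  6: a→4  b→1  tau→6  [3 out]
Path to 1: c·b·a·b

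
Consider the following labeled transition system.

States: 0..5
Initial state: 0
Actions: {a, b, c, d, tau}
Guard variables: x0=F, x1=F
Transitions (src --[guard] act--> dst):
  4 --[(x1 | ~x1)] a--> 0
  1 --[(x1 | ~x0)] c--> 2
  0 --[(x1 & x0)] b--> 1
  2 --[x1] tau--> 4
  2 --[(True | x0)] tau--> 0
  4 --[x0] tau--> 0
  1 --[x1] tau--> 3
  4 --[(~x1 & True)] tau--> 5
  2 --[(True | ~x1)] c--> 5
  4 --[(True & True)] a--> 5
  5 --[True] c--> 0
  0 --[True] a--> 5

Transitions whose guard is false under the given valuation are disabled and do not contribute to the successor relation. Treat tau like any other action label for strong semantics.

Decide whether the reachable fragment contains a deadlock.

R = {0,5}
  0: a→5  [1 out]
  5: c→0  [1 out]

Answer: DEADLOCK-FREE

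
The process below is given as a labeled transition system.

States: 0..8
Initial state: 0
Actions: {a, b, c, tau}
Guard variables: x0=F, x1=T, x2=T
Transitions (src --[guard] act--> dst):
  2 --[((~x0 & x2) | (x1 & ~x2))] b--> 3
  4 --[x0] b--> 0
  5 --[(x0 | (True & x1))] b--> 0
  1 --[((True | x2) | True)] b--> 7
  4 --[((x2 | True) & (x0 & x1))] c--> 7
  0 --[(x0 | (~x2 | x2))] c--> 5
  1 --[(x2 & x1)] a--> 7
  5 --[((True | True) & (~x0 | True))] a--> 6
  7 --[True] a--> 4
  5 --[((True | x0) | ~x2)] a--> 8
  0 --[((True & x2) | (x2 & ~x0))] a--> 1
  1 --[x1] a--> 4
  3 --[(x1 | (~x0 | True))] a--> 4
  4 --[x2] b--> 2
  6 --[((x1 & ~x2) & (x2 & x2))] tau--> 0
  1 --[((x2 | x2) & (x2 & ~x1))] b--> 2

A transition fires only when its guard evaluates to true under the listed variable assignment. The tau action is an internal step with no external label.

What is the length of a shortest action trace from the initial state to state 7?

Answer: 2

Working:
BFS to 7:
  depth 0: {0}
  depth 1: {1,5}
  depth 2: {4,6,7,8}
7 enters at depth 2; path a·a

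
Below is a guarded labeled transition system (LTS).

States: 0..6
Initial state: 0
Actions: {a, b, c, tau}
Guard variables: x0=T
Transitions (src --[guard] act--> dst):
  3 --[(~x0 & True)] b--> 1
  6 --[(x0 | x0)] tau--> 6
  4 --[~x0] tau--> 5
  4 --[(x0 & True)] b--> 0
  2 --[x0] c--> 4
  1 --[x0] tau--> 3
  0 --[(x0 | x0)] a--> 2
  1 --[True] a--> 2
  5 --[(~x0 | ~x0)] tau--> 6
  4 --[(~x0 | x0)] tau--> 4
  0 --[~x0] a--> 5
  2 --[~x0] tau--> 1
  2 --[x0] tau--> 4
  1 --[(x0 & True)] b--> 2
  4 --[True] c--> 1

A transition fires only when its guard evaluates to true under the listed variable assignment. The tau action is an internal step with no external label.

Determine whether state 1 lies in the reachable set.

Answer: REACHABLE

Working:
After dropping false guards: 10 live edges.
depth 0: {0}
depth 1: {2}  now seen {0,2}
depth 2: {4}  now seen {0,2,4}
depth 3: {1}  now seen {0,1,2,4}
depth 4: {3}  now seen {0,1,2,3,4}
R = {0,1,2,3,4}
witness 1: a·c·c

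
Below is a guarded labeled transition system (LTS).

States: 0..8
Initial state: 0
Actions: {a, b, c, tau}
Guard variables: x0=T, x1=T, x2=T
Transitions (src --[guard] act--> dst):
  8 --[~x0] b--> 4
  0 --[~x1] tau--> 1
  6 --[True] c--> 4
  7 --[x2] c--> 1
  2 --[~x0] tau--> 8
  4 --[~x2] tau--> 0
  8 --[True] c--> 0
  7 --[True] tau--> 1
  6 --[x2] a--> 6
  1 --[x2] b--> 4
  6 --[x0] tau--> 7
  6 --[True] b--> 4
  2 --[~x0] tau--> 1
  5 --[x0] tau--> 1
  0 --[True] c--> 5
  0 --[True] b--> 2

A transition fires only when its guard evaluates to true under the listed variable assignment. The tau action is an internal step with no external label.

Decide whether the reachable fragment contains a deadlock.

Reachable = {0,1,2,4,5}
  0: b→2  c→5  [deg 2]
  1: b→4  [deg 1]
  2: ∅  [deadlock]
  4: ∅  [deadlock]
  5: tau→1  [deg 1]
trace reaching 2: b

Answer: DEADLOCK at state 2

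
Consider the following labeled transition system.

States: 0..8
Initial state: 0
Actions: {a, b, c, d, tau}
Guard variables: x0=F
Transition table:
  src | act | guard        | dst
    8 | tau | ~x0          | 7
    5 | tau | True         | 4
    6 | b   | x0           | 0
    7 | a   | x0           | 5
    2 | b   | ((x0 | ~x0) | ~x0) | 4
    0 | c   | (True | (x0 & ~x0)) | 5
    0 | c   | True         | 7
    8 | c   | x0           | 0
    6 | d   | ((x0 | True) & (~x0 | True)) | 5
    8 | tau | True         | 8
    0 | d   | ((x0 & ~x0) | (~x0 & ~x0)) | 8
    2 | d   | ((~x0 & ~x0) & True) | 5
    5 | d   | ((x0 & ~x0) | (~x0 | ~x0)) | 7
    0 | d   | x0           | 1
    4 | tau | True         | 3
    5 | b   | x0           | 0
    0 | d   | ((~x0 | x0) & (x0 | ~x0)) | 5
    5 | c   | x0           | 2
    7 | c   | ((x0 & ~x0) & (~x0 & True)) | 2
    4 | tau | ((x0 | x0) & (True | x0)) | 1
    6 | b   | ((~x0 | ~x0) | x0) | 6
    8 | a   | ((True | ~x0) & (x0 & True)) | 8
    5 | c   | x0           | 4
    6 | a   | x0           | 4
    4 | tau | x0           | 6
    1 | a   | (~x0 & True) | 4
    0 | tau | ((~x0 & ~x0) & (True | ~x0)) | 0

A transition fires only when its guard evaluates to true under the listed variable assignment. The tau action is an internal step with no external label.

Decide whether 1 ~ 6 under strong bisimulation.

Answer: NOT BISIMILAR

Analysis:
Bisimulation quotient by refinement:
  π0 = {{0,1,2,3,4,5,6,7,8}}
  π1 = {{0},{1},{2,6},{3,7},{4,8},{5}}
  π2 = {{0},{1},{2},{3,7},{4},{5},{6},{8}}
8 equivalence class(es) (converged in 3)
[1]={1}  [6]={6}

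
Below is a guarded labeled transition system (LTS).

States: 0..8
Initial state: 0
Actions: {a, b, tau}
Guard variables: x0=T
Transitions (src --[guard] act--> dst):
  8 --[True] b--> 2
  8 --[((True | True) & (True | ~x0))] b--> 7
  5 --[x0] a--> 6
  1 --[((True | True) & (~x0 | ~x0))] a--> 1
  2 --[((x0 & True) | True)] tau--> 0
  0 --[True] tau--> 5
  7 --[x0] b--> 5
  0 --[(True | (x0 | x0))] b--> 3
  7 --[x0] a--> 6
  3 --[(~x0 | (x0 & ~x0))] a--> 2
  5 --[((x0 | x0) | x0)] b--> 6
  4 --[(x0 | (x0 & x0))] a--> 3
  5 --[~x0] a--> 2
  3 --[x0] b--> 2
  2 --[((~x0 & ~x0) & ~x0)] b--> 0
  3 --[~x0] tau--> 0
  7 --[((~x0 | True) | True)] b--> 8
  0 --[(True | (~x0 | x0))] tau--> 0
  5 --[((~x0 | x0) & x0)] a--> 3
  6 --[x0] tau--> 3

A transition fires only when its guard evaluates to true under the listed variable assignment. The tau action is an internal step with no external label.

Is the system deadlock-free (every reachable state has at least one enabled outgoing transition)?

Reachable = {0,2,3,5,6}
  0: b→3  tau→0  tau→5  [3 out]
  2: tau→0  [1 out]
  3: b→2  [1 out]
  5: a→3  a→6  b→6  [3 out]
  6: tau→3  [1 out]

Answer: DEADLOCK-FREE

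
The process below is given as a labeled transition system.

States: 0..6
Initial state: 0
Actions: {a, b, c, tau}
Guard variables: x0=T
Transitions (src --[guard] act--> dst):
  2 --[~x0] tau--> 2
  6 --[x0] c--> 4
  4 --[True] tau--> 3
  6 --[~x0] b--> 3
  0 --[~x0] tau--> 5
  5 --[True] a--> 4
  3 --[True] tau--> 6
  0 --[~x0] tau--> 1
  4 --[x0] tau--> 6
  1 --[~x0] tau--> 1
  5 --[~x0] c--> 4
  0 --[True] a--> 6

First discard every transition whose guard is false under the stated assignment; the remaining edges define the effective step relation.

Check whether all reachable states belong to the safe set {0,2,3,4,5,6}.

Answer: INVARIANT HOLDS

Trace:
Inv-set: {0,2,3,4,5,6}
Reachable = {0,3,4,6}
  0: safe
  3: safe
  4: safe
  6: safe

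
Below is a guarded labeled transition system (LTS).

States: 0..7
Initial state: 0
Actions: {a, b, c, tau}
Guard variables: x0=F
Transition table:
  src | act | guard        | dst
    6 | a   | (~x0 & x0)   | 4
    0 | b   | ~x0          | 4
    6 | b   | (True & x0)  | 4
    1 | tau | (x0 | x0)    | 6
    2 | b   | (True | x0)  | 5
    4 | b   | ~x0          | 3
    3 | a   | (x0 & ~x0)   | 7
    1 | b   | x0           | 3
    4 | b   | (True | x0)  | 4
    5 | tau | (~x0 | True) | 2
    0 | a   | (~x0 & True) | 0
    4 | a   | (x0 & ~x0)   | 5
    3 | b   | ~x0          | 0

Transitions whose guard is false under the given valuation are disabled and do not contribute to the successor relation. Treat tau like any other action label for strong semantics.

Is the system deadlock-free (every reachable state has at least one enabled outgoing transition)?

Answer: DEADLOCK-FREE

Working:
Reachable = {0,3,4}
  0: a→0  b→4  [2 out]
  3: b→0  [1 out]
  4: b→3  b→4  [2 out]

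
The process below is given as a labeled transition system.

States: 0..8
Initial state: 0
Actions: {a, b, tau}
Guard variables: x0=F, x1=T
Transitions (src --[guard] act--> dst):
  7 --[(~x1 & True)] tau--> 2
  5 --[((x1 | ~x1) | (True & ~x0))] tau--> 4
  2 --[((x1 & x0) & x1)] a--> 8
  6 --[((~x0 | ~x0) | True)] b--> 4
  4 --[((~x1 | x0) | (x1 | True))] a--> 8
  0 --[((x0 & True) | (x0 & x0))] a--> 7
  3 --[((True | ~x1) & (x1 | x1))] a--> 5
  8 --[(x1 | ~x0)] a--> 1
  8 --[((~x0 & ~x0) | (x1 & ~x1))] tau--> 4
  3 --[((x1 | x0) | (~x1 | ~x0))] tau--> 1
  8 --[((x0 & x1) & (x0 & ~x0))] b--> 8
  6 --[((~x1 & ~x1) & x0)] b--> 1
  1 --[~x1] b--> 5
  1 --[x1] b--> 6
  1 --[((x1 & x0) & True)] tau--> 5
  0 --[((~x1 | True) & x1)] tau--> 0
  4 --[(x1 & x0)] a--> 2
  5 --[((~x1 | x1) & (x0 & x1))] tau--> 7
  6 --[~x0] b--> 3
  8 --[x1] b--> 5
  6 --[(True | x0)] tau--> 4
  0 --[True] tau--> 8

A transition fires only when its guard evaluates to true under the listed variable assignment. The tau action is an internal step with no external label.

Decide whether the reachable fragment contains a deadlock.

Answer: DEADLOCK-FREE

Trace:
Reachable = {0,1,3,4,5,6,8}
  0: tau→0  tau→8  [2 exit(s)]
  1: b→6  [1 exit(s)]
  3: a→5  tau→1  [2 exit(s)]
  4: a→8  [1 exit(s)]
  5: tau→4  [1 exit(s)]
  6: b→3  b→4  tau→4  [3 exit(s)]
  8: a→1  b→5  tau→4  [3 exit(s)]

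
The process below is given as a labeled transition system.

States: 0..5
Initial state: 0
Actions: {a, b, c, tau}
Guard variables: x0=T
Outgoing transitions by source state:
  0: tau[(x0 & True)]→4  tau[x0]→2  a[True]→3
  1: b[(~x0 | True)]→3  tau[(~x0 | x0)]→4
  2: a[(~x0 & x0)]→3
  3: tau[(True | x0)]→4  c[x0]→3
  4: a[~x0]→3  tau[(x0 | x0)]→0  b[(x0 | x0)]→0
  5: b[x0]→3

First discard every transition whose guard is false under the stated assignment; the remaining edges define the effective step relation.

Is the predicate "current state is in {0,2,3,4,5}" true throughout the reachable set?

Answer: INVARIANT HOLDS

Analysis:
Inv-set: {0,2,3,4,5}
Reachable = {0,2,3,4}
  0: safe
  2: safe
  3: safe
  4: safe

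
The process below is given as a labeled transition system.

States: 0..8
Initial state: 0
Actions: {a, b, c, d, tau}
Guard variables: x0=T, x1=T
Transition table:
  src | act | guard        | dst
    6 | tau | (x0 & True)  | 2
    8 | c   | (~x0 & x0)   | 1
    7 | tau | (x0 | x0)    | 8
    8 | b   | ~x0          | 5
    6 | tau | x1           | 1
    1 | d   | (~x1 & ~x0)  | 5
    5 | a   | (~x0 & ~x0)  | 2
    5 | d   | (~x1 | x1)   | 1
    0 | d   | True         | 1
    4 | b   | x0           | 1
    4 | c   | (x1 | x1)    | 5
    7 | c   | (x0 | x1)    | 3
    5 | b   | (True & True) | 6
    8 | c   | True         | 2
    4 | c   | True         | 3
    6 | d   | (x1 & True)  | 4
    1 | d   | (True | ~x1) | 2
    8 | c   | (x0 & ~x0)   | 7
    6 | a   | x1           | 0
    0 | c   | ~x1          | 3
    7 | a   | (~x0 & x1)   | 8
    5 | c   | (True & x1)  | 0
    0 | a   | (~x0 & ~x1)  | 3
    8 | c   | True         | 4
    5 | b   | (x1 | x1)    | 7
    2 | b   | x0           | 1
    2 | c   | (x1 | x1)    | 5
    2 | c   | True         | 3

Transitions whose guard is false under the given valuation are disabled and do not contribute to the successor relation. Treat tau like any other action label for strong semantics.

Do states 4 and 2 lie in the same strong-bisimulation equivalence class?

Bisimulation quotient by refinement:
  round 0: {{0,1,2,3,4,5,6,7,8}}
  round 1: {{0,1},{2,4},{3},{5},{6},{7},{8}}
  round 2: {{0},{1},{2,4},{3},{5},{6},{7},{8}}
stable after 3 split(s): 8 block(s)
[4]={2,4}  [2]={2,4}

Answer: BISIMILAR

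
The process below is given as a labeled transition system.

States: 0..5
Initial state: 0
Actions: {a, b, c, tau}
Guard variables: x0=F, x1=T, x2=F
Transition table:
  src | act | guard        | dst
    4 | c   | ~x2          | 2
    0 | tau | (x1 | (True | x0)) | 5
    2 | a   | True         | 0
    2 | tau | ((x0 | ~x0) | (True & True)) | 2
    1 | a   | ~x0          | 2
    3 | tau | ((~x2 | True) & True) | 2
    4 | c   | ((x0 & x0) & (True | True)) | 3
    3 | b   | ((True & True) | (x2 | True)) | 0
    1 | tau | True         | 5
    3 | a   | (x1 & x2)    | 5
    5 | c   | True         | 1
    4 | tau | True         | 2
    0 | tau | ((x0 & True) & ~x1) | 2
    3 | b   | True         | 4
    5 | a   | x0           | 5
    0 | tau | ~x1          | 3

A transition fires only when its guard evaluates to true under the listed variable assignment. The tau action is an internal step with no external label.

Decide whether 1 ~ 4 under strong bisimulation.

Bisimulation quotient by refinement:
  round 0: {{0,1,2,3,4,5}}
  round 1: {{0},{1,2},{3},{4},{5}}
  round 2: {{0},{1},{2},{3},{4},{5}}
Fixed point at round 3; 6 class(es).
class of 1: {1}; class of 4: {4}

Answer: NOT BISIMILAR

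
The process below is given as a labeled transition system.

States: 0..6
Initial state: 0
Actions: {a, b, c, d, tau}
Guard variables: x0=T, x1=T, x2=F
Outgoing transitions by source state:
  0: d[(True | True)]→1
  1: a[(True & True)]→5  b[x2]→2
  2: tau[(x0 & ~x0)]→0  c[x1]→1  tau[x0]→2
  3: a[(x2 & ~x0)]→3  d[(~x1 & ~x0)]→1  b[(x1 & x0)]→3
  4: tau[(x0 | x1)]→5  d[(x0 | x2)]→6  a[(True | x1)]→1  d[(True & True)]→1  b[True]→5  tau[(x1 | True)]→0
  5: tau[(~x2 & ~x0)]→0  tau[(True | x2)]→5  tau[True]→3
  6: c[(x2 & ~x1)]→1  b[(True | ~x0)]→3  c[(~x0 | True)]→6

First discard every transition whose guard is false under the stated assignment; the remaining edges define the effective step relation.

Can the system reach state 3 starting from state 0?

Answer: REACHABLE

Analysis:
Guard filter leaves 15 enabled edge(s).
depth 0: {0}
depth 1: {1}  total {0,1}
depth 2: {5}  total {0,1,5}
depth 3: {3}  total {0,1,3,5}
R = {0,1,3,5}
witness 3: d·a·tau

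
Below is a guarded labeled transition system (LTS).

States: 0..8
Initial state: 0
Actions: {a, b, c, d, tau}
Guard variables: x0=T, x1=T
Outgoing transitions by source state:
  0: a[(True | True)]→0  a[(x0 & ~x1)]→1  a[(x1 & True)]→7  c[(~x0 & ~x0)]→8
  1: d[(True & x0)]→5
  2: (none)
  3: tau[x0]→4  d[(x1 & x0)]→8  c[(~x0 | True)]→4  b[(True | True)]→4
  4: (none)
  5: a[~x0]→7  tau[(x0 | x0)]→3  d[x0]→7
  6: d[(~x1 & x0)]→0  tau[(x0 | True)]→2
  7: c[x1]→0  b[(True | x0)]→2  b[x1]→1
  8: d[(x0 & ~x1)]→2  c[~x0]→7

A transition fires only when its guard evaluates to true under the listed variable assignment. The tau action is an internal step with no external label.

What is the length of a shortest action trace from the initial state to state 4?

Breadth-first toward 4:
  L0 = {0}
  L1 = {7}
  L2 = {1,2}
  L3 = {5}
  L4 = {3}
  L5 = {4,8}
first hit 4 at d=5 via a·b·d·tau·b

Answer: 5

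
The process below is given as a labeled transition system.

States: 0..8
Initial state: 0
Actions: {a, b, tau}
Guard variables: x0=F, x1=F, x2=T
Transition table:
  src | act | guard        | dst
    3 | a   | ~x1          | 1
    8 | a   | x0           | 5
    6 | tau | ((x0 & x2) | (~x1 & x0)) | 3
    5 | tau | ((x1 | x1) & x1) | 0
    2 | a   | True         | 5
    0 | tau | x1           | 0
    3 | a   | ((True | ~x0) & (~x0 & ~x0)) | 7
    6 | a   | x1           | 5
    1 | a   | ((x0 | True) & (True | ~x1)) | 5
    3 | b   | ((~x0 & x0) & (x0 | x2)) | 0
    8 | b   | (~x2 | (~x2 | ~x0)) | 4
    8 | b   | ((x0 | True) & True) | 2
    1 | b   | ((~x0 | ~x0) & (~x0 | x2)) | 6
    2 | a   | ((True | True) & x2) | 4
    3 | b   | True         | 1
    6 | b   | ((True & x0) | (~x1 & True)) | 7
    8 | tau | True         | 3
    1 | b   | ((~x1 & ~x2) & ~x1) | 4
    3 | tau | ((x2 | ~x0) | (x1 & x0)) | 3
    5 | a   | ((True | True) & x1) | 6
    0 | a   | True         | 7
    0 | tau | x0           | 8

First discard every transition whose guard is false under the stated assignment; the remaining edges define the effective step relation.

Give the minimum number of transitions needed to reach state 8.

Answer: UNREACHABLE

Trace:
Breadth-first toward 8:
  L0 = {0}
  L1 = {7}
8 never appears.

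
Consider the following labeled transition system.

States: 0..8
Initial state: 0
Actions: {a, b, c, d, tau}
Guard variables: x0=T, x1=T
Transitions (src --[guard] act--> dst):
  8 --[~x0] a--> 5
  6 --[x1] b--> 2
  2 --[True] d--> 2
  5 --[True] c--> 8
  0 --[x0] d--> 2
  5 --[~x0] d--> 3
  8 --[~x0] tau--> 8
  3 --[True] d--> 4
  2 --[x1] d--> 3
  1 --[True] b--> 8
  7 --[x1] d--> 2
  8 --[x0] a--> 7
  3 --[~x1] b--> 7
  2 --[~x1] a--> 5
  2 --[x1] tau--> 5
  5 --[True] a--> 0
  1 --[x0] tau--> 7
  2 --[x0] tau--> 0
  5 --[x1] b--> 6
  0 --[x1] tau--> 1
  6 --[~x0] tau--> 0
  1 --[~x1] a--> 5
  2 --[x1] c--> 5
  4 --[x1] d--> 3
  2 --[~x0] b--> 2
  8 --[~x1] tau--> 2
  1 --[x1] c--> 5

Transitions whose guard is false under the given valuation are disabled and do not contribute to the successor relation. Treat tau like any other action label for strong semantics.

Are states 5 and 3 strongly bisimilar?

Answer: NOT BISIMILAR

Trace:
Refine partition for ~:
  round 0: {{0,1,2,3,4,5,6,7,8}}
  round 1: {{0},{1},{2},{3,4,7},{5},{6},{8}}
  round 2: {{0},{1},{2},{3,4},{5},{6},{7},{8}}
stable after 3 split(s): 8 block(s)
class of 5: {5}; class of 3: {3,4}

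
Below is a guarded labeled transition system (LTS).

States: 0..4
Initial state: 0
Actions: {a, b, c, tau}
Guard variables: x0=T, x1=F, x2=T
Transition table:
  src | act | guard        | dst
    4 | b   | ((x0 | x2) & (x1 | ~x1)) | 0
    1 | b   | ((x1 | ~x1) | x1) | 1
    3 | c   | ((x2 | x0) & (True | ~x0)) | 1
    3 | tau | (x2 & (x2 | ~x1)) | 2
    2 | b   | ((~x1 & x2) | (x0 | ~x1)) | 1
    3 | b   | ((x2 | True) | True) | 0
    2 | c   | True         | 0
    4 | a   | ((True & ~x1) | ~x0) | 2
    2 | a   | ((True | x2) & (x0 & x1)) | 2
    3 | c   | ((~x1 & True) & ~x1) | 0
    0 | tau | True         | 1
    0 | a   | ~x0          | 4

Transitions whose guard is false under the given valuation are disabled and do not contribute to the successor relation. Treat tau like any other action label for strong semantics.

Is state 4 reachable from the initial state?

Answer: UNREACHABLE

Analysis:
After dropping false guards: 10 live edges.
L0 = {0}
L1 = {1}  total {0,1}
R = {0,1}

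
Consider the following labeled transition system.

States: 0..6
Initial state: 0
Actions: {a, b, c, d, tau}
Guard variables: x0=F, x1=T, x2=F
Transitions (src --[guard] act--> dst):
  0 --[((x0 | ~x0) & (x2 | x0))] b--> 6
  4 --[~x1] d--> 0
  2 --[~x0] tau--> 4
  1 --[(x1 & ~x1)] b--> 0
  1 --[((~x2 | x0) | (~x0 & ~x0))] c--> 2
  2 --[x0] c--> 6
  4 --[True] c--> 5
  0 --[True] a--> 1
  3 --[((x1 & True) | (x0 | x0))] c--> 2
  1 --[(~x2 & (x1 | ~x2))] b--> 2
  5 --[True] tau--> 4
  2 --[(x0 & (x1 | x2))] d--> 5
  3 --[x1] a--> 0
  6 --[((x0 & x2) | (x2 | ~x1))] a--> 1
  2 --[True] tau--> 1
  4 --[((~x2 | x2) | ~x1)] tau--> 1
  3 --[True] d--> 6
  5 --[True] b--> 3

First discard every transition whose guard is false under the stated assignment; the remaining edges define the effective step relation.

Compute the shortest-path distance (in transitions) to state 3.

Answer: 5

Trace:
BFS to 3:
  L0 = {0}
  L1 = {1}
  L2 = {2}
  L3 = {4}
  L4 = {5}
  L5 = {3}
3 enters at depth 5; path a·b·tau·c·b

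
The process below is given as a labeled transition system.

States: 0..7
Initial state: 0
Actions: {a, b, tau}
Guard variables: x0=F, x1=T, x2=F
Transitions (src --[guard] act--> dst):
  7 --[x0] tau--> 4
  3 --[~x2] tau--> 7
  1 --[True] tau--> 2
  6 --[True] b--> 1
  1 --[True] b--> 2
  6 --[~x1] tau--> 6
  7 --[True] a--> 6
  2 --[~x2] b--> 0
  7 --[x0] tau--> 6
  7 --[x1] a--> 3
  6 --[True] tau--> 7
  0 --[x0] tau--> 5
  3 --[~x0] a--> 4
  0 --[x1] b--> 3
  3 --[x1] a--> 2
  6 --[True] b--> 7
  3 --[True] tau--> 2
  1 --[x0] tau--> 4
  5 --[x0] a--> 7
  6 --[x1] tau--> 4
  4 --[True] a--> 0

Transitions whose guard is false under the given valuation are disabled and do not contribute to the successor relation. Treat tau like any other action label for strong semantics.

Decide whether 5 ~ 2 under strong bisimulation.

Refine partition for ~:
  P[0] = {{0,1,2,3,4,5,6,7}}
  P[1] = {{0,2},{1,6},{3},{4,7},{5}}
  P[2] = {{0},{1},{2},{3},{4},{5},{6},{7}}
Fixed point at round 3; 8 class(es).
5∈{5}, 2∈{2}

Answer: NOT BISIMILAR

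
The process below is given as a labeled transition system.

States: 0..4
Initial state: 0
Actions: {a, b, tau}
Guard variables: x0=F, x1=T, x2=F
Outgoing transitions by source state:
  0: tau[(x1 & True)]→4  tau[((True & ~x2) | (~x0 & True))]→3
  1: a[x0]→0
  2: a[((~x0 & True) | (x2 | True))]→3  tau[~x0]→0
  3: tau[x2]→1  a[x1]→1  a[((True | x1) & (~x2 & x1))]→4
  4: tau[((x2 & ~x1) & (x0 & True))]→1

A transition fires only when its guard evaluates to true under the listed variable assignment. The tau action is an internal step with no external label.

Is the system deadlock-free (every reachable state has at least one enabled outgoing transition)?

R = {0,1,3,4}
  0: tau→3  tau→4  [2 exit(s)]
  1: ∅  [no exit]
  3: a→1  a→4  [2 exit(s)]
  4: ∅  [no exit]
witness 1: tau·a

Answer: DEADLOCK at state 1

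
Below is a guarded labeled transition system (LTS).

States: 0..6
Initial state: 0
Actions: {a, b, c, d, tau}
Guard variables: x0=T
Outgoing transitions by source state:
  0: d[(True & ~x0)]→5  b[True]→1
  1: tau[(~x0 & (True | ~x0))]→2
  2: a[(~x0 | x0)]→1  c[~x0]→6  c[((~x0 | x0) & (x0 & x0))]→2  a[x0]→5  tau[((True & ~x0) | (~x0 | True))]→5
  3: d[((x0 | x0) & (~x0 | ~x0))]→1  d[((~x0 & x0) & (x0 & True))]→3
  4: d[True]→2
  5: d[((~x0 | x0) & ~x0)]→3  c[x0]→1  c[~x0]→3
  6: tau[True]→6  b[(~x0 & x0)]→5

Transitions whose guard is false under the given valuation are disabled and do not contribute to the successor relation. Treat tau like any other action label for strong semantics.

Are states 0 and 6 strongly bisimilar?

Answer: NOT BISIMILAR

Trace:
Refine partition for ~:
  π0 = {{0,1,2,3,4,5,6}}
  π1 = {{0},{1,3},{2},{4},{5},{6}}
6 equivalence class(es) (converged in 2)
class of 0: {0}; class of 6: {6}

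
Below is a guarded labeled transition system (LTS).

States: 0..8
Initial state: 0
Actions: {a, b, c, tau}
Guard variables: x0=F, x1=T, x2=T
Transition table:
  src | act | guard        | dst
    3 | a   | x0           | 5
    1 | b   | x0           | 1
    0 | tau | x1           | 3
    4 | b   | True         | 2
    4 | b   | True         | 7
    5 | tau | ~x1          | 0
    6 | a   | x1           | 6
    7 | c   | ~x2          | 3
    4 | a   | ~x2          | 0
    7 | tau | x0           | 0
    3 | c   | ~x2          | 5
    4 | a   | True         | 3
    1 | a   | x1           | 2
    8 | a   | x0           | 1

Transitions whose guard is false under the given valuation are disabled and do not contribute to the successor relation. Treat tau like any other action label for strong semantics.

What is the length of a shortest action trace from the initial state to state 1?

Layered search for 1:
  Layer 0: {0}
  Layer 1: {3}
1 never appears.

Answer: UNREACHABLE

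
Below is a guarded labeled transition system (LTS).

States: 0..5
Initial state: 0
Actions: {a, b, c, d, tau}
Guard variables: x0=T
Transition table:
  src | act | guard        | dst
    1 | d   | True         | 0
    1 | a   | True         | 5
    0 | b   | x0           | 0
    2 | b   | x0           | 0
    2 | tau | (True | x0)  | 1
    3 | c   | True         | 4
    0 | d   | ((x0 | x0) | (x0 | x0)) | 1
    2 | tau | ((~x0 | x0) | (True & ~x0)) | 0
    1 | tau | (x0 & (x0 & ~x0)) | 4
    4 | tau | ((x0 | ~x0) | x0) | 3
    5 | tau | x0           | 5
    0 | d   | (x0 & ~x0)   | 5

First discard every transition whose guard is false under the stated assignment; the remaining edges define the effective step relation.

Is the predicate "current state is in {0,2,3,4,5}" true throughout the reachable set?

Safe = {0,2,3,4,5}
Reachable = {0,1,5}
  0: ok
  1: VIOLATES
  5: ok
reach 1 via d — violates

Answer: INVARIANT VIOLATED at state 1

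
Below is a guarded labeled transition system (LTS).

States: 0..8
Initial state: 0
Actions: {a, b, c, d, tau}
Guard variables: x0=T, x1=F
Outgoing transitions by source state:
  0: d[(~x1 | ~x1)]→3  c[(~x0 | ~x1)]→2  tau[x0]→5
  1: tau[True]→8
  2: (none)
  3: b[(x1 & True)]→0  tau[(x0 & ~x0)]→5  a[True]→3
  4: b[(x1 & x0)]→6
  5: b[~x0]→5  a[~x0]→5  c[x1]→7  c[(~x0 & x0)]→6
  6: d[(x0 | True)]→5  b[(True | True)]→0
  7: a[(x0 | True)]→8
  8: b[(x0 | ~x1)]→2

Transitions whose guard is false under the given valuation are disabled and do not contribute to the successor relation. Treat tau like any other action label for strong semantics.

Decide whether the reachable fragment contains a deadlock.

Answer: DEADLOCK at state 2

Analysis:
Reachable = {0,2,3,5}
  0: c→2  d→3  tau→5  [deg 3]
  2: ∅  [STUCK]
  3: a→3  [deg 1]
  5: ∅  [STUCK]
trace reaching 2: c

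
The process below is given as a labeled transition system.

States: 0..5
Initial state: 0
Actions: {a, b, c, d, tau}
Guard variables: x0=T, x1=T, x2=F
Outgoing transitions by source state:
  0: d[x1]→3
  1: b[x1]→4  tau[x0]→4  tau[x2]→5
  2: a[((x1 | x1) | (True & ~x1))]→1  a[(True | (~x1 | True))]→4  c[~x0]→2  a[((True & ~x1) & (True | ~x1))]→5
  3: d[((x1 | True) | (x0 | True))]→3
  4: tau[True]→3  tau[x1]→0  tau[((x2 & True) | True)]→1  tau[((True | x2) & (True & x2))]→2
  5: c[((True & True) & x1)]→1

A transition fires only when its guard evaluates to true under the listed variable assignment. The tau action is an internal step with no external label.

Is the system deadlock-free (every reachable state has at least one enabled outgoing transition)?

Answer: DEADLOCK-FREE

Working:
R = {0,3}
  0: d→3  [1 exit(s)]
  3: d→3  [1 exit(s)]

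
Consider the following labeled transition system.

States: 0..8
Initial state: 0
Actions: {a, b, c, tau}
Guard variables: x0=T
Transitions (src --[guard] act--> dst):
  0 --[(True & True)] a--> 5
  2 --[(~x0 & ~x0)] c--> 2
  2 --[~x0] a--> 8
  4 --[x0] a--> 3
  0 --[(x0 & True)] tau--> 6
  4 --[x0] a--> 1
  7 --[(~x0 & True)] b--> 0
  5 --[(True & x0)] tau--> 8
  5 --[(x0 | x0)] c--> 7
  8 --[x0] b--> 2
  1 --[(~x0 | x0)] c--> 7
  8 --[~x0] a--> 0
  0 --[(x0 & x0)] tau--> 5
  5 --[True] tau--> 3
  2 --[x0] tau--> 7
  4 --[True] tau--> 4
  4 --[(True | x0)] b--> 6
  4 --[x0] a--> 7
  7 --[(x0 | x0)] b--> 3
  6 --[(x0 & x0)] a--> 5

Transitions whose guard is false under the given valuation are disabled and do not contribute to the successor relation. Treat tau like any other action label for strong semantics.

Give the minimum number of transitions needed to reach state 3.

Layered search for 3:
  depth 0: {0}
  depth 1: {5,6}
  depth 2: {3,7,8}
3 enters at depth 2; path a·tau

Answer: 2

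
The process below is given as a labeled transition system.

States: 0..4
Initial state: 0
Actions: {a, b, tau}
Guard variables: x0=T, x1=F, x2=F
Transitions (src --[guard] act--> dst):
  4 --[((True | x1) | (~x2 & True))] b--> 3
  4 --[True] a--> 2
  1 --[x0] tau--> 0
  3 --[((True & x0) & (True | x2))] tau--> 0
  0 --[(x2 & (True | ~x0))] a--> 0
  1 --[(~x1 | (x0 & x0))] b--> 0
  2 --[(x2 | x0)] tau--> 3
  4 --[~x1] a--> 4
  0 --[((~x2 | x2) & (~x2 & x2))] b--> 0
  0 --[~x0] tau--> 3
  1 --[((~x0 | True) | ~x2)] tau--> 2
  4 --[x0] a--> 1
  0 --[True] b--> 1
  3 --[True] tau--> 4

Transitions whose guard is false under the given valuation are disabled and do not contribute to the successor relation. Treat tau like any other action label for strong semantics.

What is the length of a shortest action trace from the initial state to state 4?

BFS to 4:
  L0 = {0}
  L1 = {1}
  L2 = {2}
  L3 = {3}
  L4 = {4}
first hit 4 at d=4 via b·tau·tau·tau

Answer: 4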